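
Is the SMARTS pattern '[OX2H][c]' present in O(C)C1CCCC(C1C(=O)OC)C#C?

The pattern [OX2H][c] describes a hydroxyl oxygen attached to an aromatic carbon — a phenol.
The closest candidate here is a methoxy ether (-OCH3), but the oxygen has H0, not H1. No other fragment satisfies the full query, so there is no match.

No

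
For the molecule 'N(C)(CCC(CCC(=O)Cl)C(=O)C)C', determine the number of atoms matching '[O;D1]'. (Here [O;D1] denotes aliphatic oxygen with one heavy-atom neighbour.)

2

Check the 14 heavy atoms by environment: 4× C (D2) → no; 3× C (D3) → no; 2× O (D1) → match; 1× Cl (D1) → no; 3× C (D1) → no; 1× N (D3) → no.
That gives 2 matching atoms.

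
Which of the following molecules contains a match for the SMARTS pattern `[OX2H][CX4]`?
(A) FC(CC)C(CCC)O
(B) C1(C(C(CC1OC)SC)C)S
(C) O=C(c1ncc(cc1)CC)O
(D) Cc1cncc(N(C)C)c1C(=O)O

A

[OX2H][CX4] describes a hydroxyl oxygen bound to an sp3 (X4) carbon (an aliphatic alcohol).
(A) contains a hydroxyl group (-OH), which satisfies every atom and bond constraint.
(B) has a methoxy ether (-OCH3) but the oxygen has H0 (ether), not H1.
(C) has a carboxylic acid group (-C(=O)OH) but the -OH is on a CX3 carbonyl carbon, not a CX4 carbon.
(D) has a carboxylic acid group (-C(=O)OH) but the -OH is on a CX3 carbonyl carbon, not a CX4 carbon.
So the answer is (A).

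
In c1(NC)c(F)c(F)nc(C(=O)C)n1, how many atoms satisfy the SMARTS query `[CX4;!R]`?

2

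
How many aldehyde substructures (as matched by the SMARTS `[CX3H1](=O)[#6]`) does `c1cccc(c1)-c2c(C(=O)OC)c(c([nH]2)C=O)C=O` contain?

[CX3H1](=O)[#6] is the SMARTS for an aldehyde: an sp2 carbon with one H, double-bonded to O and single-bonded to carbon.
The molecule carries 2 separate instances of an aldehyde (-CHO) meeting every constraint; each maps to a distinct set of atoms, giving 2 matches.

2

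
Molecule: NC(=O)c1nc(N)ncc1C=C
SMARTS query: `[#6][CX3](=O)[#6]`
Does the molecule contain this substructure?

The pattern [#6][CX3](=O)[#6] describes a carbonyl carbon (no H) flanked by two carbons — a ketone.
The closest candidate here is a primary amide (-C(=O)NH2), but one neighbour of the carbonyl carbon is N, not C. No other fragment satisfies the full query, so there is no match.

No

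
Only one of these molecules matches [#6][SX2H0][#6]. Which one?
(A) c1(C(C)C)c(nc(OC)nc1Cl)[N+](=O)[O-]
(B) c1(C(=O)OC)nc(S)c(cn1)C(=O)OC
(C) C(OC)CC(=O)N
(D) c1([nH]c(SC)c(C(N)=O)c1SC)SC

D

[#6][SX2H0][#6] describes an aliphatic sulfur bridging two carbons with no H on the sulfur (a thioether).
(A) has a methoxy ether (-OCH3) but the bridging atom is O, not S.
(B) has a thiol (-SH) but the sulfur has H1, not H0 bridging two carbons.
(C) has a methoxy ether (-OCH3) but the bridging atom is O, not S.
(D) contains a methylthio ether (-SCH3), which satisfies every atom and bond constraint.
So the answer is (D).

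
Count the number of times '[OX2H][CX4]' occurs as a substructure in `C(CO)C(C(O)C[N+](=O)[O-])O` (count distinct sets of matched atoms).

3

[OX2H][CX4] is the SMARTS for an aliphatic alcohol: a hydroxyl oxygen bound to an sp3 (X4) carbon.
The molecule carries 3 separate instances of a hydroxyl group (-OH) meeting every constraint; each maps to a distinct set of atoms, giving 3 matches.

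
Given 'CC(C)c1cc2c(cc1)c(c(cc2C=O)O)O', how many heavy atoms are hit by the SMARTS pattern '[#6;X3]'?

11

The query [#6;X3] means: any carbon (aromatic or not) with three total connections.
Check the 17 heavy atoms by environment: 10× c (aromatic, X3) → match; 3× C (X4) → no; 2× O (X2) → no; 1× C (X3) → match; 1× O (X1) → no.
Summing the matching environments: 10 + 1 = 11 matching atoms.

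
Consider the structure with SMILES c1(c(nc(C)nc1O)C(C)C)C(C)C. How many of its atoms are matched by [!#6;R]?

2

Check the 14 heavy atoms by environment: 2× n (aromatic, in 6-ring) → match; 4× c (aromatic, in 6-ring) → no; 1× O (acyclic) → no; 7× C (acyclic) → no.
That gives 2 matching atoms.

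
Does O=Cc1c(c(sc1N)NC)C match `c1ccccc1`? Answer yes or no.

No

The pattern c1ccccc1 describes six aromatic carbons in a ring — a benzene ring.
The closest candidate here is a methyl group (-CH3), but no six-membered all-carbon aromatic ring is present. No other fragment satisfies the full query, so there is no match.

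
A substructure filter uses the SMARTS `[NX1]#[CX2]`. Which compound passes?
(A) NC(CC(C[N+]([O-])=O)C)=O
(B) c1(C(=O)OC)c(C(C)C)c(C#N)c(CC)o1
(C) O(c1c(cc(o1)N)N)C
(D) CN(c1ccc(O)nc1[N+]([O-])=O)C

B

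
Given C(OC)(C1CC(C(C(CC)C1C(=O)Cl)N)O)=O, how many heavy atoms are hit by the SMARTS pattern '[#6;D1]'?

2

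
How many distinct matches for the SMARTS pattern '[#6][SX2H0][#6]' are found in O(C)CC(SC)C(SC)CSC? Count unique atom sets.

3

[#6][SX2H0][#6] is the SMARTS for a thioether: an aliphatic sulfur bridging two carbons with no H on the sulfur.
The molecule carries 3 separate instances of a methylthio ether (-SCH3) meeting every constraint; each maps to a distinct set of atoms, giving 3 matches.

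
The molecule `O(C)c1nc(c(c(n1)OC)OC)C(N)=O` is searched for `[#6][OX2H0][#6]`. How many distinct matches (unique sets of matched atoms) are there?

[#6][OX2H0][#6] is the SMARTS for an ether: an aliphatic oxygen bridging two carbons with no H on the oxygen.
The molecule carries 3 separate instances of a methoxy ether (-OCH3) meeting every constraint; each maps to a distinct set of atoms, giving 3 matches.

3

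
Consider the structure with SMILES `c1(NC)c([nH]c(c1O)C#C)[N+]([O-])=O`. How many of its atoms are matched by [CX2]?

2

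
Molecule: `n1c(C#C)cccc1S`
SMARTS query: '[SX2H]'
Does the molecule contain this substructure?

Yes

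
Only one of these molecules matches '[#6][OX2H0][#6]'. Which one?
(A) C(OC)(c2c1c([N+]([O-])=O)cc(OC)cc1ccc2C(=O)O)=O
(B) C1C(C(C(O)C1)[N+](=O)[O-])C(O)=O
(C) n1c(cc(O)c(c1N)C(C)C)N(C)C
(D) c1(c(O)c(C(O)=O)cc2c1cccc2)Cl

A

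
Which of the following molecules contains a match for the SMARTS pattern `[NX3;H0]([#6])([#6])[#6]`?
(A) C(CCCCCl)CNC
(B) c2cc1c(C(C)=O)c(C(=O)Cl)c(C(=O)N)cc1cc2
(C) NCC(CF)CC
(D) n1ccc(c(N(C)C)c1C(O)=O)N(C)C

D

[NX3;H0]([#6])([#6])[#6] describes a trivalent nitrogen with no H, bonded to three carbons (a tertiary amine).
(A) has an N-methylamino group (-NHCH3) but the nitrogen still has one H (H1), not H0.
(B) has a primary amide (-C(=O)NH2) but the amide nitrogen has H2 and only one carbon neighbour.
(C) has a primary amino group (-NH2) but the nitrogen has H2, not H0 with three carbons.
(D) contains a dimethylamino group (-N(CH3)2), which satisfies every atom and bond constraint.
So the answer is (D).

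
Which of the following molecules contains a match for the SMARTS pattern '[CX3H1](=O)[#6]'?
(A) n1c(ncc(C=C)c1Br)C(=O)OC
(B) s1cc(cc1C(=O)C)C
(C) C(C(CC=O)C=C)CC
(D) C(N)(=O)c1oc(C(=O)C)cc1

[CX3H1](=O)[#6] describes an sp2 carbon with one H, double-bonded to O and single-bonded to carbon (an aldehyde).
(A) has a methyl-ester group (-C(=O)OCH3) but the carbonyl carbon has H0, not H1.
(B) has an acetyl/ketone group (-C(=O)CH3) but the carbonyl carbon has H0 (two carbon neighbours), not H1.
(C) contains an aldehyde (-CHO), which satisfies every atom and bond constraint.
(D) has an acetyl/ketone group (-C(=O)CH3) but the carbonyl carbon has H0 (two carbon neighbours), not H1.
So the answer is (C).

C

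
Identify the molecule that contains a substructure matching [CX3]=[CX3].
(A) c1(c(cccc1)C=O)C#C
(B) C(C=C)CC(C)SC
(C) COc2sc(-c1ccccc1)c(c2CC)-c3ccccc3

[CX3]=[CX3] describes a non-aromatic C=C double bond between two sp2 carbons (an alkene).
(A) has an ethynyl group (-C#CH) but the C-C bond is a triple bond, not a double bond.
(B) contains a vinyl group (-CH=CH2), which satisfies every atom and bond constraint.
(C) has an ethyl group (-CH2CH3) but its C-C bond is a single bond between CX4 carbons, not CX3=CX3.
So the answer is (B).

B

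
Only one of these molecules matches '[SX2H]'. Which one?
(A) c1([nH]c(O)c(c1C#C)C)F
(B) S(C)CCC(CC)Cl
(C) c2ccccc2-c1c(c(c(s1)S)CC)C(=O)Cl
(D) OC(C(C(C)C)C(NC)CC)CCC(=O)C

C

[SX2H] describes an aliphatic sulfur with two connections, one being H (a thiol).
(A) has a hydroxyl group (-OH) but it is an -OH, not an -SH.
(B) has a methylthio ether (-SCH3) but the sulfur has H0 (bonded to two carbons), not H1.
(C) contains a thiol (-SH), which satisfies every atom and bond constraint.
(D) has a hydroxyl group (-OH) but it is an -OH, not an -SH.
So the answer is (C).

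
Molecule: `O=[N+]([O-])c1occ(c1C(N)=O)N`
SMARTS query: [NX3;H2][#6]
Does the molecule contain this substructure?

Yes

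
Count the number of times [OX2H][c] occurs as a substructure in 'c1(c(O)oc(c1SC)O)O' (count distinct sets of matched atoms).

3

[OX2H][c] is the SMARTS for a phenol: a hydroxyl oxygen attached to an aromatic carbon.
The molecule carries 3 separate instances of a hydroxyl group (-OH) meeting every constraint; each maps to a distinct set of atoms, giving 3 matches.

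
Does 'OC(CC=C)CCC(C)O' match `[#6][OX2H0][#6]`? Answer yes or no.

No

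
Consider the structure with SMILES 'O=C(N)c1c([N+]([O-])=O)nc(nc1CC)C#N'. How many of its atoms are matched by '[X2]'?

3

The query [X2] means: any atom with exactly two total connections (bonds + H).
Check the 16 heavy atoms by environment: 2× n (aromatic, X2) → match; 4× c (aromatic, X3) → no; 1× N (charge +1, X3) → no; 1× O (charge -1, X1) → no; 2× O (X1) → no; 1× C (X2) → match; 1× N (X1) → no; 2× C (X4) → no; 1× C (X3) → no; 1× N (X3) → no.
Summing the matching environments: 2 + 1 = 3 matching atoms.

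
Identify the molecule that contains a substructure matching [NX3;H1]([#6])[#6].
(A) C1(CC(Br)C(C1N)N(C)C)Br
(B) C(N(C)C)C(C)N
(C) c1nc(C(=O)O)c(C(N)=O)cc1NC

C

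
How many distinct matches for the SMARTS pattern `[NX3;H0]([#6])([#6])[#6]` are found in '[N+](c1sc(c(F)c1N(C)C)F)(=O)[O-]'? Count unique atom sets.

[NX3;H0]([#6])([#6])[#6] is the SMARTS for a tertiary amine: a trivalent nitrogen with no H, bonded to three carbons.
Exactly one fragment in the molecule meets all constraints, giving 1 match.

1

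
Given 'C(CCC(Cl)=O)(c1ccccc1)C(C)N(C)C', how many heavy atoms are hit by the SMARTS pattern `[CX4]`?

7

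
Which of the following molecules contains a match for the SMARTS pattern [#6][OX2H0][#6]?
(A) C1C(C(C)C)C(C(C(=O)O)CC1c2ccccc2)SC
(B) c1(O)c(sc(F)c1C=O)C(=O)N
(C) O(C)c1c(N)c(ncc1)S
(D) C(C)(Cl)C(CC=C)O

C

[#6][OX2H0][#6] describes an aliphatic oxygen bridging two carbons with no H on the oxygen (an ether).
(A) has a carboxylic acid group (-C(=O)OH) but the -OH oxygen has H1; the =O is OX1, not OX2.
(B) has a hydroxyl group (-OH) but the oxygen has H1, not H0 bridging two carbons.
(C) contains a methoxy ether (-OCH3), which satisfies every atom and bond constraint.
(D) has a hydroxyl group (-OH) but the oxygen has H1, not H0 bridging two carbons.
So the answer is (C).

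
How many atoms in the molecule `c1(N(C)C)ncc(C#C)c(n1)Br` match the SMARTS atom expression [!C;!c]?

4

The query [!C;!c] means: neither aliphatic nor aromatic carbon — same as [!#6].
Check the 12 heavy atoms by environment: 2× n (aromatic) → match; 4× c (aromatic) → no; 1× Br → match; 1× N → match; 4× C → no.
Summing the matching environments: 2 + 1 + 1 = 4 matching atoms.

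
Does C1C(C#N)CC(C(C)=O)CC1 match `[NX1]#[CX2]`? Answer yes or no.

Yes

The pattern [NX1]#[CX2] describes a nitrogen triple-bonded to a two-connected carbon — a nitrile.
The molecule carries a nitrile (-C#N), whose atoms satisfy every constraint of the query, so the pattern matches.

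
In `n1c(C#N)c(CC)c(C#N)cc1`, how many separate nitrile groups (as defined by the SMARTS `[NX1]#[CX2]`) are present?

[NX1]#[CX2] is the SMARTS for a nitrile: a nitrogen triple-bonded to a two-connected carbon.
The molecule carries 2 separate instances of a nitrile (-C#N) meeting every constraint; each maps to a distinct set of atoms, giving 2 matches.

2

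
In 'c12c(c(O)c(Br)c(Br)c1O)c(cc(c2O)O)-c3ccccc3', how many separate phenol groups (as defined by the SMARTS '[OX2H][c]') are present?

4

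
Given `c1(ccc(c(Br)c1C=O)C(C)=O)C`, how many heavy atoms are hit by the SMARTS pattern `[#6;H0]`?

5

Check the 13 heavy atoms by environment: 4× c (aromatic, H0) → match; 2× c (aromatic, H1) → no; 1× C (H1) → no; 2× O (H0) → no; 1× Br (H0) → no; 1× C (H0) → match; 2× C (H3) → no.
Summing the matching environments: 4 + 1 = 5 matching atoms.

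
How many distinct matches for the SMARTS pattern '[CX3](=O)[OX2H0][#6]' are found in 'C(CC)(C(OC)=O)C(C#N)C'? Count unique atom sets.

1

[CX3](=O)[OX2H0][#6] is the SMARTS for an ester: a carbonyl carbon bonded to an oxygen that is itself bonded to carbon (no H on that O).
Exactly one fragment in the molecule meets all constraints, giving 1 match.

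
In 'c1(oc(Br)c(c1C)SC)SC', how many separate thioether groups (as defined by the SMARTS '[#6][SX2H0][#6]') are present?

[#6][SX2H0][#6] is the SMARTS for a thioether: an aliphatic sulfur bridging two carbons with no H on the sulfur.
The molecule carries 2 separate instances of a methylthio ether (-SCH3) meeting every constraint; each maps to a distinct set of atoms, giving 2 matches.

2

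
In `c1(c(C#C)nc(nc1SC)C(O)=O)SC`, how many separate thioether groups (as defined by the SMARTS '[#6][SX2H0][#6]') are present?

2

[#6][SX2H0][#6] is the SMARTS for a thioether: an aliphatic sulfur bridging two carbons with no H on the sulfur.
The molecule carries 2 separate instances of a methylthio ether (-SCH3) meeting every constraint; each maps to a distinct set of atoms, giving 2 matches.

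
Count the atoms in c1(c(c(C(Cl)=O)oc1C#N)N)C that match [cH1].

The query [cH1] means: aromatic carbon bearing exactly one hydrogen.
Check the 12 heavy atoms by environment: 1× o (aromatic, H0) → no; 4× c (aromatic, H0) → no; 1× N (H2) → no; 1× C (H3) → no; 2× C (H0) → no; 1× O (H0) → no; 1× Cl (H0) → no; 1× N (H0) → no.
No environment satisfies the query, so 0 matching atoms.

0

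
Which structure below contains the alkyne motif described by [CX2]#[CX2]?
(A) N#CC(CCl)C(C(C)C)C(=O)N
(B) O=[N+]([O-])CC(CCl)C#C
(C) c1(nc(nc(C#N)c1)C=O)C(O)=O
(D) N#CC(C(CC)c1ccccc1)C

B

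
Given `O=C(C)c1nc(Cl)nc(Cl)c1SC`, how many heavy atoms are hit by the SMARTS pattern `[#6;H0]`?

Check the 13 heavy atoms by environment: 2× n (aromatic, H0) → no; 4× c (aromatic, H0) → match; 2× Cl (H0) → no; 1× S (H0) → no; 2× C (H3) → no; 1× C (H0) → match; 1× O (H0) → no.
Summing the matching environments: 4 + 1 = 5 matching atoms.

5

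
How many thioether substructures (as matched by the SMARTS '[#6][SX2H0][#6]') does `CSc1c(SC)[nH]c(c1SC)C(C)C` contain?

3

[#6][SX2H0][#6] is the SMARTS for a thioether: an aliphatic sulfur bridging two carbons with no H on the sulfur.
The molecule carries 3 separate instances of a methylthio ether (-SCH3) meeting every constraint; each maps to a distinct set of atoms, giving 3 matches.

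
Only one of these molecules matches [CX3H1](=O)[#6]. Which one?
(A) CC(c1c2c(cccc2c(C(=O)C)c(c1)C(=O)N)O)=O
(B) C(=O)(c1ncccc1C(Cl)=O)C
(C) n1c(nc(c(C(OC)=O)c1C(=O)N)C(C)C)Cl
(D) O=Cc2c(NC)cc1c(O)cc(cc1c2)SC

[CX3H1](=O)[#6] describes an sp2 carbon with one H, double-bonded to O and single-bonded to carbon (an aldehyde).
(A) has an acetyl/ketone group (-C(=O)CH3) but the carbonyl carbon has H0 (two carbon neighbours), not H1.
(B) has an acetyl/ketone group (-C(=O)CH3) but the carbonyl carbon has H0 (two carbon neighbours), not H1.
(C) has a methyl-ester group (-C(=O)OCH3) but the carbonyl carbon has H0, not H1.
(D) contains an aldehyde (-CHO), which satisfies every atom and bond constraint.
So the answer is (D).

D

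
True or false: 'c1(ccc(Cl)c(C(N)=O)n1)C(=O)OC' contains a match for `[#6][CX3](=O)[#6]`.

False

The pattern [#6][CX3](=O)[#6] describes a carbonyl carbon (no H) flanked by two carbons — a ketone.
The closest candidate here is a methyl-ester group (-C(=O)OCH3), but one neighbour of the carbonyl carbon is O, not C. No other fragment satisfies the full query, so there is no match.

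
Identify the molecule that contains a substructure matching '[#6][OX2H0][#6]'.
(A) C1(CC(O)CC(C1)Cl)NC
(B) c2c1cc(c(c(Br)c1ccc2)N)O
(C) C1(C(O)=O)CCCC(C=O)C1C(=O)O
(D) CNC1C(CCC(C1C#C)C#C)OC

[#6][OX2H0][#6] describes an aliphatic oxygen bridging two carbons with no H on the oxygen (an ether).
(A) has a hydroxyl group (-OH) but the oxygen has H1, not H0 bridging two carbons.
(B) has a hydroxyl group (-OH) but the oxygen has H1, not H0 bridging two carbons.
(C) has a carboxylic acid group (-C(=O)OH) but the -OH oxygen has H1; the =O is OX1, not OX2.
(D) contains a methoxy ether (-OCH3), which satisfies every atom and bond constraint.
So the answer is (D).

D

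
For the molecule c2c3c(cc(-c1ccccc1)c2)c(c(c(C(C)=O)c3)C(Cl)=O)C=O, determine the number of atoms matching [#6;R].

16

The query [#6;R] means: carbon that is part of a ring.
Check the 24 heavy atoms by environment: 16× c (aromatic, in 6-ring) → match; 4× C (acyclic) → no; 3× O (acyclic) → no; 1× Cl (acyclic) → no.
That gives 16 matching atoms.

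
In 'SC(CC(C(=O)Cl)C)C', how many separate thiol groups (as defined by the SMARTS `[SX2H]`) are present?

[SX2H] is the SMARTS for a thiol: an aliphatic sulfur with two connections, one being H.
Exactly one fragment in the molecule meets all constraints, giving 1 match.

1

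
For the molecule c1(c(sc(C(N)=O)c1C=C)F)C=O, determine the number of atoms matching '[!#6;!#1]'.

5

Check the 13 heavy atoms by environment: 1× s (aromatic) → match; 4× c (aromatic) → no; 1× F → match; 4× C → no; 2× O → match; 1× N → match.
Summing the matching environments: 1 + 1 + 2 + 1 = 5 matching atoms.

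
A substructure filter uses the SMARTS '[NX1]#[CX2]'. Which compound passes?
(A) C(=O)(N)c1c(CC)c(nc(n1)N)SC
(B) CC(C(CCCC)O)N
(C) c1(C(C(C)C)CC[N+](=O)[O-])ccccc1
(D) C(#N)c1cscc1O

D

[NX1]#[CX2] describes a nitrogen triple-bonded to a two-connected carbon (a nitrile).
(A) has a primary amino group (-NH2) but the nitrogen is NX3 (three connections), not NX1 triple-bonded.
(B) has a primary amino group (-NH2) but the nitrogen is NX3 (three connections), not NX1 triple-bonded.
(C) has a nitro group (-[N+](=O)[O-]) but there is no C#N triple bond.
(D) contains a nitrile (-C#N), which satisfies every atom and bond constraint.
So the answer is (D).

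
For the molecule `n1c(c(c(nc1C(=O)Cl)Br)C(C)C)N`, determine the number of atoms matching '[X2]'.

2

Check the 14 heavy atoms by environment: 2× n (aromatic, X2) → match; 4× c (aromatic, X3) → no; 1× N (X3) → no; 1× Br (X1) → no; 1× C (X3) → no; 1× O (X1) → no; 1× Cl (X1) → no; 3× C (X4) → no.
That gives 2 matching atoms.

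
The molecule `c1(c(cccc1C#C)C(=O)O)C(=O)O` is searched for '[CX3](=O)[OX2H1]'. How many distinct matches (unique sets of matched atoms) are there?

2

[CX3](=O)[OX2H1] is the SMARTS for a carboxylic acid: an sp2 carbon double-bonded to O and single-bonded to an -OH oxygen.
The molecule carries 2 separate instances of a carboxylic acid group (-C(=O)OH) meeting every constraint; each maps to a distinct set of atoms, giving 2 matches.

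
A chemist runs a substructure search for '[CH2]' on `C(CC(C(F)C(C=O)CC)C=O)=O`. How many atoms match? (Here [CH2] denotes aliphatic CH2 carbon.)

2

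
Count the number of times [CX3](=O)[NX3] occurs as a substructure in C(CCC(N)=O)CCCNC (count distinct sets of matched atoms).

1

[CX3](=O)[NX3] is the SMARTS for an amide: a carbonyl carbon bonded to a trivalent nitrogen.
Exactly one fragment in the molecule meets all constraints, giving 1 match.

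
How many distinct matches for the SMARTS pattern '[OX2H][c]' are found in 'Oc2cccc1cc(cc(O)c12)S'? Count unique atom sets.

2

[OX2H][c] is the SMARTS for a phenol: a hydroxyl oxygen attached to an aromatic carbon.
The molecule carries 2 separate instances of a hydroxyl group (-OH) meeting every constraint; each maps to a distinct set of atoms, giving 2 matches.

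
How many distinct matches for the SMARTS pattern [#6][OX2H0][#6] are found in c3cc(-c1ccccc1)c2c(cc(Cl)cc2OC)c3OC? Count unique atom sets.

2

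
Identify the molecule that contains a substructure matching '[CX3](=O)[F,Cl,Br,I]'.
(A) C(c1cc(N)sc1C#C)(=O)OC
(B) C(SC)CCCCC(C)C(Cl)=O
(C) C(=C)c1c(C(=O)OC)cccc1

B

[CX3](=O)[F,Cl,Br,I] describes a carbonyl carbon bonded to a halogen (an acyl halide).
(A) has a methyl-ester group (-C(=O)OCH3) but the carbonyl is bonded to -O-C, not to a halogen.
(B) contains an acyl chloride (-C(=O)Cl), which satisfies every atom and bond constraint.
(C) has a methyl-ester group (-C(=O)OCH3) but the carbonyl is bonded to -O-C, not to a halogen.
So the answer is (B).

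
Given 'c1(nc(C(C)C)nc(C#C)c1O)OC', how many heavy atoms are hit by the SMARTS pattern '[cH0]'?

4

The query [cH0] means: aromatic carbon with no attached hydrogen (substituted or ring-fusion).
Check the 14 heavy atoms by environment: 2× n (aromatic, H0) → no; 4× c (aromatic, H0) → match; 1× C (H0) → no; 2× C (H1) → no; 1× O (H0) → no; 3× C (H3) → no; 1× O (H1) → no.
That gives 4 matching atoms.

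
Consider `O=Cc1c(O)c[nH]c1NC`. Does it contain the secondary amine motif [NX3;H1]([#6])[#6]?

Yes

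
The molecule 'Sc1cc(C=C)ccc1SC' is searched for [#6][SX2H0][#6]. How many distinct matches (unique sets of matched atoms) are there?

1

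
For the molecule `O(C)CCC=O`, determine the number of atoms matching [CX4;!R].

3

Check the 6 heavy atoms by environment: 3× C (X4, acyclic) → match; 1× O (X2, acyclic) → no; 1× C (X3, acyclic) → no; 1× O (X1, acyclic) → no.
That gives 3 matching atoms.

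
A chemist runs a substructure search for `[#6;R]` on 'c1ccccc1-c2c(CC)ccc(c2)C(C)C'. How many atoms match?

12

The query [#6;R] means: carbon that is part of a ring.
Check the 17 heavy atoms by environment: 12× c (aromatic, in 6-ring) → match; 5× C (acyclic) → no.
That gives 12 matching atoms.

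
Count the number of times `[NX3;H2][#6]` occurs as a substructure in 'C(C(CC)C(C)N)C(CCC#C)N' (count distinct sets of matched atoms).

[NX3;H2][#6] is the SMARTS for a primary amine: a trivalent nitrogen with two H attached to carbon.
The molecule carries 2 separate instances of a primary amino group (-NH2) meeting every constraint; each maps to a distinct set of atoms, giving 2 matches.

2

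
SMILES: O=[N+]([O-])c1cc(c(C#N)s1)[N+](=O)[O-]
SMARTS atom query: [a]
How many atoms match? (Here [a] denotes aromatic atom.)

The query [a] means: a matches any aromatic atom.
Check the 13 heavy atoms by environment: 1× s (aromatic) → match; 4× c (aromatic) → match; 2× N (charge +1) → no; 2× O (charge -1) → no; 2× O → no; 1× C → no; 1× N → no.
Summing the matching environments: 1 + 4 = 5 matching atoms.

5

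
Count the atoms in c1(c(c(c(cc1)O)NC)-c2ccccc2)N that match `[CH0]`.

The query [CH0] means: aliphatic carbon with no attached hydrogen.
Check the 16 heavy atoms by environment: 7× c (aromatic, H1) → no; 5× c (aromatic, H0) → no; 1× N (H2) → no; 1× N (H1) → no; 1× C (H3) → no; 1× O (H1) → no.
No environment satisfies the query, so 0 matching atoms.

0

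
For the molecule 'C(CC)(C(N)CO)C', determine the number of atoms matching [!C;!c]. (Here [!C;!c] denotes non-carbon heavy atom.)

2

The query [!C;!c] means: neither aliphatic nor aromatic carbon — same as [!#6].
Check the 8 heavy atoms by environment: 6× C → no; 1× O → match; 1× N → match.
Summing the matching environments: 1 + 1 = 2 matching atoms.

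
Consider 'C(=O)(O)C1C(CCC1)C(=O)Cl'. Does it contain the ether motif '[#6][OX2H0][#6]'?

The pattern [#6][OX2H0][#6] describes an aliphatic oxygen bridging two carbons with no H on the oxygen — an ether.
The closest candidate here is a carboxylic acid group (-C(=O)OH), but the -OH oxygen has H1; the =O is OX1, not OX2. No other fragment satisfies the full query, so there is no match.

No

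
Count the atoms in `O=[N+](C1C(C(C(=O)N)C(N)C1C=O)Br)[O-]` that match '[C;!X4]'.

2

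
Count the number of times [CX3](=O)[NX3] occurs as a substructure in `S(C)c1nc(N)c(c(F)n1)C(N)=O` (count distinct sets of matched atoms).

[CX3](=O)[NX3] is the SMARTS for an amide: a carbonyl carbon bonded to a trivalent nitrogen.
Exactly one fragment in the molecule meets all constraints, giving 1 match.

1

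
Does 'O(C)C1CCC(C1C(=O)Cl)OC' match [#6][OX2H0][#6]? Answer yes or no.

Yes

The pattern [#6][OX2H0][#6] describes an aliphatic oxygen bridging two carbons with no H on the oxygen — an ether.
The molecule carries a methoxy ether (-OCH3), whose atoms satisfy every constraint of the query, so the pattern matches.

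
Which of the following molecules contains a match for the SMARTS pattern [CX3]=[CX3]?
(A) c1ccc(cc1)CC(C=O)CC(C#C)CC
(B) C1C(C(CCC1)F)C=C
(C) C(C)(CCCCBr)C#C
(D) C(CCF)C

[CX3]=[CX3] describes a non-aromatic C=C double bond between two sp2 carbons (an alkene).
(A) has an ethynyl group (-C#CH) but the C-C bond is a triple bond, not a double bond.
(B) contains a vinyl group (-CH=CH2), which satisfies every atom and bond constraint.
(C) has an ethynyl group (-C#CH) but the C-C bond is a triple bond, not a double bond.
(D) has an ethyl group (-CH2CH3) but its C-C bond is a single bond between CX4 carbons, not CX3=CX3.
So the answer is (B).

B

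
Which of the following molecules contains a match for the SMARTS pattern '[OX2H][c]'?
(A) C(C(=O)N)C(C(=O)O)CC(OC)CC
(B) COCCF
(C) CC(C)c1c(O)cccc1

C

[OX2H][c] describes a hydroxyl oxygen attached to an aromatic carbon (a phenol).
(A) has a methoxy ether (-OCH3) but the oxygen has H0, not H1.
(B) has a methoxy ether (-OCH3) but the oxygen has H0, not H1.
(C) contains a hydroxyl group (-OH), which satisfies every atom and bond constraint.
So the answer is (C).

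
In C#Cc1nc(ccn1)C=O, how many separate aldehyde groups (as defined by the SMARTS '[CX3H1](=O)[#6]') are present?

1

[CX3H1](=O)[#6] is the SMARTS for an aldehyde: an sp2 carbon with one H, double-bonded to O and single-bonded to carbon.
Exactly one fragment in the molecule meets all constraints, giving 1 match.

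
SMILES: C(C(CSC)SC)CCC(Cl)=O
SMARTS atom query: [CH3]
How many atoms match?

Check the 12 heavy atoms by environment: 4× C (H2) → no; 1× C (H1) → no; 2× S (H0) → no; 2× C (H3) → match; 1× C (H0) → no; 1× O (H0) → no; 1× Cl (H0) → no.
That gives 2 matching atoms.

2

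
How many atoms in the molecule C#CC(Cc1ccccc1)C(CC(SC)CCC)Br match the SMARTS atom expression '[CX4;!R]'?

Check the 19 heavy atoms by environment: 9× C (X4, acyclic) → match; 6× c (aromatic, X3, in 6-ring) → no; 1× Br (X1, acyclic) → no; 1× S (X2, acyclic) → no; 2× C (X2, acyclic) → no.
That gives 9 matching atoms.

9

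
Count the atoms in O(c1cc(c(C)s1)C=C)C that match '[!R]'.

5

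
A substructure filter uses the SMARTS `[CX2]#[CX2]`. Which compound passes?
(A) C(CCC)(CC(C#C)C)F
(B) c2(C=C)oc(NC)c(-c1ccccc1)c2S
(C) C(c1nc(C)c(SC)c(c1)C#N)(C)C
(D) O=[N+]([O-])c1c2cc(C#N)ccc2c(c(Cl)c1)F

[CX2]#[CX2] describes a carbon-carbon triple bond (an alkyne).
(A) contains an ethynyl group (-C#CH), which satisfies every atom and bond constraint.
(B) has a vinyl group (-CH=CH2) but the C=C is a double bond; both carbons are CX3, not CX2.
(C) has a nitrile (-C#N) but the triple bond is C#N, not C#C.
(D) has a nitrile (-C#N) but the triple bond is C#N, not C#C.
So the answer is (A).

A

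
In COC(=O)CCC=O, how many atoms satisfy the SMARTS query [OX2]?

1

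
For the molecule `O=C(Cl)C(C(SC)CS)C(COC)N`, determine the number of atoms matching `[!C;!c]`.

Check the 14 heavy atoms by environment: 8× C → no; 2× S → match; 2× O → match; 1× Cl → match; 1× N → match.
Summing the matching environments: 2 + 2 + 1 + 1 = 6 matching atoms.

6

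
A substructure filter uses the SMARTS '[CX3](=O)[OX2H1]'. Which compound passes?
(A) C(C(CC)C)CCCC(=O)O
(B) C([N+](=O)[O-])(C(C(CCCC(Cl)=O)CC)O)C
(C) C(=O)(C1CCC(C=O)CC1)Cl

A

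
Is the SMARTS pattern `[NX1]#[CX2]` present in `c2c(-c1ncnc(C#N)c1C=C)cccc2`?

Yes

The pattern [NX1]#[CX2] describes a nitrogen triple-bonded to a two-connected carbon — a nitrile.
The molecule carries a nitrile (-C#N), whose atoms satisfy every constraint of the query, so the pattern matches.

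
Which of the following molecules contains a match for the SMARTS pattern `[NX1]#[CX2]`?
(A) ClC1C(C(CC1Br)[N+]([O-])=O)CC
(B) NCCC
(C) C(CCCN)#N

C

[NX1]#[CX2] describes a nitrogen triple-bonded to a two-connected carbon (a nitrile).
(A) has a nitro group (-[N+](=O)[O-]) but there is no C#N triple bond.
(B) has a primary amino group (-NH2) but the nitrogen is NX3 (three connections), not NX1 triple-bonded.
(C) contains a nitrile (-C#N), which satisfies every atom and bond constraint.
So the answer is (C).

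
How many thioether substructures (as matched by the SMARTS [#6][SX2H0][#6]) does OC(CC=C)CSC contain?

1

[#6][SX2H0][#6] is the SMARTS for a thioether: an aliphatic sulfur bridging two carbons with no H on the sulfur.
Exactly one fragment in the molecule meets all constraints, giving 1 match.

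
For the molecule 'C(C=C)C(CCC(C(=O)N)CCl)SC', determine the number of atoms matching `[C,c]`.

10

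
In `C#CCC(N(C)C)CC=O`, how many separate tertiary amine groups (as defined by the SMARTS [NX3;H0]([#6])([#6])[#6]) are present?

1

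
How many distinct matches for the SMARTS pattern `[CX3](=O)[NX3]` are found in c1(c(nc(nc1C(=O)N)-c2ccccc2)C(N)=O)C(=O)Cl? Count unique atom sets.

2

[CX3](=O)[NX3] is the SMARTS for an amide: a carbonyl carbon bonded to a trivalent nitrogen.
The molecule carries 2 separate instances of a primary amide (-C(=O)NH2) meeting every constraint; each maps to a distinct set of atoms, giving 2 matches.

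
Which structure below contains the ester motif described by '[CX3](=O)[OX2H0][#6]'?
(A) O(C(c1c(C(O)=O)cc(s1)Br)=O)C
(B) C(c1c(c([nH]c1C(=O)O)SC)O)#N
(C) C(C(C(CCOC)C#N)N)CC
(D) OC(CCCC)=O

[CX3](=O)[OX2H0][#6] describes a carbonyl carbon bonded to an oxygen that is itself bonded to carbon (no H on that O) (an ester).
(A) contains a methyl-ester group (-C(=O)OCH3), which satisfies every atom and bond constraint.
(B) has a carboxylic acid group (-C(=O)OH) but the singly-bonded O carries H (OX2H1, not H0).
(C) has a methoxy ether (-OCH3) but the ether oxygen is not adjacent to a C=O carbon.
(D) has a carboxylic acid group (-C(=O)OH) but the singly-bonded O carries H (OX2H1, not H0).
So the answer is (A).

A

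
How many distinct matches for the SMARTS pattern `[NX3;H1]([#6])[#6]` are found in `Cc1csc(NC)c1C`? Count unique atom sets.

1

[NX3;H1]([#6])[#6] is the SMARTS for a secondary amine: a trivalent nitrogen with one H, bonded to two carbons.
Exactly one fragment in the molecule meets all constraints, giving 1 match.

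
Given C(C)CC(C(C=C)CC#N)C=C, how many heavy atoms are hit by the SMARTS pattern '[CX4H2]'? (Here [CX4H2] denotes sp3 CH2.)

3

Check the 12 heavy atoms by environment: 3× C (H2, X4) → match; 2× C (H1, X4) → no; 1× C (H0, X2) → no; 1× N (H0, X1) → no; 2× C (H1, X3) → no; 2× C (H2, X3) → no; 1× C (H3, X4) → no.
That gives 3 matching atoms.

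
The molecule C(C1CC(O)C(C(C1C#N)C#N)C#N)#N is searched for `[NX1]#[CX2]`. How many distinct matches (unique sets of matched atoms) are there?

4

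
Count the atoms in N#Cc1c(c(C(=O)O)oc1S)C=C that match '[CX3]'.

3

The query [CX3] means: C with X3: aliphatic carbon with exactly 3 total connections.
Check the 13 heavy atoms by environment: 1× o (aromatic, X2) → no; 4× c (aromatic, X3) → no; 3× C (X3) → match; 1× C (X2) → no; 1× N (X1) → no; 1× S (X2) → no; 1× O (X1) → no; 1× O (X2) → no.
That gives 3 matching atoms.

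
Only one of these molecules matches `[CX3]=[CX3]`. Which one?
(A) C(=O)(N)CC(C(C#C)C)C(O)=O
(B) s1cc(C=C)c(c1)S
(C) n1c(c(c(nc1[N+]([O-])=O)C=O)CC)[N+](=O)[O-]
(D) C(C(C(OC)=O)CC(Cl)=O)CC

B

[CX3]=[CX3] describes a non-aromatic C=C double bond between two sp2 carbons (an alkene).
(A) has an ethynyl group (-C#CH) but the C-C bond is a triple bond, not a double bond.
(B) contains a vinyl group (-CH=CH2), which satisfies every atom and bond constraint.
(C) has an ethyl group (-CH2CH3) but its C-C bond is a single bond between CX4 carbons, not CX3=CX3.
(D) has an ethyl group (-CH2CH3) but its C-C bond is a single bond between CX4 carbons, not CX3=CX3.
So the answer is (B).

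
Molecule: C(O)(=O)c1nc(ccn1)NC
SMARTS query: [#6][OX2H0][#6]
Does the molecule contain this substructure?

No

The pattern [#6][OX2H0][#6] describes an aliphatic oxygen bridging two carbons with no H on the oxygen — an ether.
The closest candidate here is a carboxylic acid group (-C(=O)OH), but the -OH oxygen has H1; the =O is OX1, not OX2. No other fragment satisfies the full query, so there is no match.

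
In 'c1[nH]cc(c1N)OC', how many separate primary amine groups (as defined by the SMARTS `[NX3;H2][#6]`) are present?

1

[NX3;H2][#6] is the SMARTS for a primary amine: a trivalent nitrogen with two H attached to carbon.
Exactly one fragment in the molecule meets all constraints, giving 1 match.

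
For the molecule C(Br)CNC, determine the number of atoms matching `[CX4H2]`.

The query [CX4H2] means: sp3 carbon (X4) with exactly two hydrogens.
Check the 5 heavy atoms by environment: 2× C (H2, X4) → match; 1× N (H1, X3) → no; 1× C (H3, X4) → no; 1× Br (H0, X1) → no.
That gives 2 matching atoms.

2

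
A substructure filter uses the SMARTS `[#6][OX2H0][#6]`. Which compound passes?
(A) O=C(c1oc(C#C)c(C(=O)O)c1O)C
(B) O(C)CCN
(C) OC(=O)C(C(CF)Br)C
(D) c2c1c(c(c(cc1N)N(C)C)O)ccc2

B

[#6][OX2H0][#6] describes an aliphatic oxygen bridging two carbons with no H on the oxygen (an ether).
(A) has a carboxylic acid group (-C(=O)OH) but the -OH oxygen has H1; the =O is OX1, not OX2.
(B) contains a methoxy ether (-OCH3), which satisfies every atom and bond constraint.
(C) has a carboxylic acid group (-C(=O)OH) but the -OH oxygen has H1; the =O is OX1, not OX2.
(D) has a hydroxyl group (-OH) but the oxygen has H1, not H0 bridging two carbons.
So the answer is (B).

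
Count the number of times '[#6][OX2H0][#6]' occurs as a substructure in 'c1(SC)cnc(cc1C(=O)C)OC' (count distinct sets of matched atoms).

1

[#6][OX2H0][#6] is the SMARTS for an ether: an aliphatic oxygen bridging two carbons with no H on the oxygen.
Exactly one fragment in the molecule meets all constraints, giving 1 match.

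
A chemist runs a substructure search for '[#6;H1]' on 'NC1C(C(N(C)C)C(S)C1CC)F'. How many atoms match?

5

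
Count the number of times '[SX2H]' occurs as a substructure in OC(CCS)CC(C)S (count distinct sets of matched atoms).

[SX2H] is the SMARTS for a thiol: an aliphatic sulfur with two connections, one being H.
The molecule carries 2 separate instances of a thiol (-SH) meeting every constraint; each maps to a distinct set of atoms, giving 2 matches.

2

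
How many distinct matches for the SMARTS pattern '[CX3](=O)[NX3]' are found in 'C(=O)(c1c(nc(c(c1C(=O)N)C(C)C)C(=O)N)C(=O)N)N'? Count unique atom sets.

4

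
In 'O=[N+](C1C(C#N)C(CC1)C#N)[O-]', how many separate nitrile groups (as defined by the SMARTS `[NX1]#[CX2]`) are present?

2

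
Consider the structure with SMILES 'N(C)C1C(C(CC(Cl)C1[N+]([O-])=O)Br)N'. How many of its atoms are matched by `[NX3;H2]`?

1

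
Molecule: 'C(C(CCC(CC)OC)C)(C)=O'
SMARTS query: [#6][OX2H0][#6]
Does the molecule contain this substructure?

Yes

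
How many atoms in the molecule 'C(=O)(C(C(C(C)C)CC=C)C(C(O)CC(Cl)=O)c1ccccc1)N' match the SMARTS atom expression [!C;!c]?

The query [!C;!c] means: neither aliphatic nor aromatic carbon — same as [!#6].
Check the 24 heavy atoms by environment: 13× C → no; 3× O → match; 1× N → match; 1× Cl → match; 6× c (aromatic) → no.
Summing the matching environments: 3 + 1 + 1 = 5 matching atoms.

5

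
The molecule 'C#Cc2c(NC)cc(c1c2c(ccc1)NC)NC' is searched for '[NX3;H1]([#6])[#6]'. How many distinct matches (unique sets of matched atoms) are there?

3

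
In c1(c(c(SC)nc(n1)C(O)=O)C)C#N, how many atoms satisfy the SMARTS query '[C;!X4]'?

2

Check the 14 heavy atoms by environment: 2× n (aromatic, X2) → no; 4× c (aromatic, X3) → no; 2× C (X4) → no; 1× C (X3) → match; 1× O (X1) → no; 1× O (X2) → no; 1× S (X2) → no; 1× C (X2) → match; 1× N (X1) → no.
Summing the matching environments: 1 + 1 = 2 matching atoms.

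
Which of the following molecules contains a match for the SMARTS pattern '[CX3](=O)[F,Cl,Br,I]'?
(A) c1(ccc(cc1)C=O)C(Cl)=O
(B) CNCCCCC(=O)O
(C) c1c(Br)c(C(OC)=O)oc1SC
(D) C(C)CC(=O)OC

[CX3](=O)[F,Cl,Br,I] describes a carbonyl carbon bonded to a halogen (an acyl halide).
(A) contains an acyl chloride (-C(=O)Cl), which satisfies every atom and bond constraint.
(B) has a carboxylic acid group (-C(=O)OH) but the carbonyl is bonded to -OH, not to a halogen.
(C) has a methyl-ester group (-C(=O)OCH3) but the carbonyl is bonded to -O-C, not to a halogen.
(D) has a methyl-ester group (-C(=O)OCH3) but the carbonyl is bonded to -O-C, not to a halogen.
So the answer is (A).

A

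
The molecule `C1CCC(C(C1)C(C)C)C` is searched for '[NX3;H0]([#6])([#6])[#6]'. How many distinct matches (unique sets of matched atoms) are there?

0

[NX3;H0]([#6])([#6])[#6] is the SMARTS for a tertiary amine: a trivalent nitrogen with no H, bonded to three carbons.
No fragment in the molecule satisfies every constraint, giving 0 matches.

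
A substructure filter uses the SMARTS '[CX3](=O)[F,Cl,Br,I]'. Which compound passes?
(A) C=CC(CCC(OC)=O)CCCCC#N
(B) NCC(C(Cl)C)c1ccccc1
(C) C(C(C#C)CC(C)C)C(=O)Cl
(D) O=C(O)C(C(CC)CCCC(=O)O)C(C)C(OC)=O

C

[CX3](=O)[F,Cl,Br,I] describes a carbonyl carbon bonded to a halogen (an acyl halide).
(A) has a methyl-ester group (-C(=O)OCH3) but the carbonyl is bonded to -O-C, not to a halogen.
(B) has a chloro substituent but the Cl is not on a carbonyl carbon.
(C) contains an acyl chloride (-C(=O)Cl), which satisfies every atom and bond constraint.
(D) has a carboxylic acid group (-C(=O)OH) but the carbonyl is bonded to -OH, not to a halogen.
So the answer is (C).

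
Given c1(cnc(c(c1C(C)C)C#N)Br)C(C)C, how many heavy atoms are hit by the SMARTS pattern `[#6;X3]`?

The query [#6;X3] means: any carbon (aromatic or not) with three total connections.
Check the 15 heavy atoms by environment: 1× n (aromatic, X2) → no; 5× c (aromatic, X3) → match; 6× C (X4) → no; 1× C (X2) → no; 1× N (X1) → no; 1× Br (X1) → no.
That gives 5 matching atoms.

5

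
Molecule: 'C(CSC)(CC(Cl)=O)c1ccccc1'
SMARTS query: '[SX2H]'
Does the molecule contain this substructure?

The pattern [SX2H] describes an aliphatic sulfur with two connections, one being H — a thiol.
The closest candidate here is a methylthio ether (-SCH3), but the sulfur has H0 (bonded to two carbons), not H1. No other fragment satisfies the full query, so there is no match.

No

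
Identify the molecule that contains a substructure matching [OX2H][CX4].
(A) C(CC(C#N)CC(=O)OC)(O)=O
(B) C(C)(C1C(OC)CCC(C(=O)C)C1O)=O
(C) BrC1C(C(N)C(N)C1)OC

[OX2H][CX4] describes a hydroxyl oxygen bound to an sp3 (X4) carbon (an aliphatic alcohol).
(A) has a carboxylic acid group (-C(=O)OH) but the -OH is on a CX3 carbonyl carbon, not a CX4 carbon.
(B) contains a hydroxyl group (-OH), which satisfies every atom and bond constraint.
(C) has a methoxy ether (-OCH3) but the oxygen has H0 (ether), not H1.
So the answer is (B).

B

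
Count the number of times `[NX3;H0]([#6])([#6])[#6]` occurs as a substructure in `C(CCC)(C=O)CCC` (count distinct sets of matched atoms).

[NX3;H0]([#6])([#6])[#6] is the SMARTS for a tertiary amine: a trivalent nitrogen with no H, bonded to three carbons.
No fragment in the molecule satisfies every constraint, giving 0 matches.

0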